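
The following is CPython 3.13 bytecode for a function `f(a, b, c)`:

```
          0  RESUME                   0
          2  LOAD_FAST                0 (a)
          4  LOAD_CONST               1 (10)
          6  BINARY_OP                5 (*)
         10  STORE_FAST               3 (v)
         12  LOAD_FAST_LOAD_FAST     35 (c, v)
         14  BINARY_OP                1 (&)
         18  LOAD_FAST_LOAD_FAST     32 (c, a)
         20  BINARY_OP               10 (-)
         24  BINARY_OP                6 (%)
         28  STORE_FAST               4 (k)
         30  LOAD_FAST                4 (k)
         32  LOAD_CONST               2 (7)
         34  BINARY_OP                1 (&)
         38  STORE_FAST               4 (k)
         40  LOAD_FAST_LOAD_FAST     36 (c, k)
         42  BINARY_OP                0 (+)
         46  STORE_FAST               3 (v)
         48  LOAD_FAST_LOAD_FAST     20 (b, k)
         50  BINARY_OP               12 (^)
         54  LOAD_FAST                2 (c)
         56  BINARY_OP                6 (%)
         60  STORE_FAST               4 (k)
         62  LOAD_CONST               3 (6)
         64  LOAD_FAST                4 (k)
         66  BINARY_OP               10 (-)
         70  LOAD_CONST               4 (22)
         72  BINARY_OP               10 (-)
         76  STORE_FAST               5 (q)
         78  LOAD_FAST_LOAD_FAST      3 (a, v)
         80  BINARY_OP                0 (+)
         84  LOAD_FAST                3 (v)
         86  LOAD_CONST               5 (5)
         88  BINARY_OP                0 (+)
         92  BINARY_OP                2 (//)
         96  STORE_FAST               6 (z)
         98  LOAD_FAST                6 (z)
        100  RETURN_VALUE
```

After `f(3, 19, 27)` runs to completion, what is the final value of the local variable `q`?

LOAD_FAST a → push 3. Stack: [3]
LOAD_CONST → push 10. Stack: [3, 10]
BINARY_OP * → 3 * 10 = 30. Stack: [30]
STORE_FAST v → v=30. Stack: []
LOAD_FAST_LOAD_FAST c,v → push 27,30. Stack: [27, 30]
BINARY_OP & → 27 & 30 = 26. Stack: [26]
LOAD_FAST_LOAD_FAST c,a → push 27,3. Stack: [26, 27, 3]
BINARY_OP - → 27 - 3 = 24. Stack: [26, 24]
BINARY_OP % → 26 % 24 = 2. Stack: [2]
STORE_FAST k → k=2. Stack: []
LOAD_FAST k → push 2. Stack: [2]
LOAD_CONST → push 7. Stack: [2, 7]
BINARY_OP & → 2 & 7 = 2. Stack: [2]
STORE_FAST k → k=2. Stack: []
LOAD_FAST_LOAD_FAST c,k → push 27,2. Stack: [27, 2]
BINARY_OP + → 27 + 2 = 29. Stack: [29]
STORE_FAST v → v=29. Stack: []
LOAD_FAST_LOAD_FAST b,k → push 19,2. Stack: [19, 2]
BINARY_OP ^ → 19 ^ 2 = 17. Stack: [17]
LOAD_FAST c → push 27. Stack: [17, 27]
BINARY_OP % → 17 % 27 = 17. Stack: [17]
STORE_FAST k → k=17. Stack: []
LOAD_CONST → push 6. Stack: [6]
LOAD_FAST k → push 17. Stack: [6, 17]
BINARY_OP - → 6 - 17 = -11. Stack: [-11]
LOAD_CONST → push 22. Stack: [-11, 22]
BINARY_OP - → -11 - 22 = -33. Stack: [-33]
STORE_FAST q → q=-33. Stack: []
LOAD_FAST_LOAD_FAST a,v → push 3,29. Stack: [3, 29]
BINARY_OP + → 3 + 29 = 32. Stack: [32]
LOAD_FAST v → push 29. Stack: [32, 29]
LOAD_CONST → push 5. Stack: [32, 29, 5]
BINARY_OP + → 29 + 5 = 34. Stack: [32, 34]
BINARY_OP // → 32 // 34 = 0. Stack: [0]
STORE_FAST z → z=0. Stack: []
LOAD_FAST z → push 0. Stack: [0]
RETURN_VALUE → return 0.

-33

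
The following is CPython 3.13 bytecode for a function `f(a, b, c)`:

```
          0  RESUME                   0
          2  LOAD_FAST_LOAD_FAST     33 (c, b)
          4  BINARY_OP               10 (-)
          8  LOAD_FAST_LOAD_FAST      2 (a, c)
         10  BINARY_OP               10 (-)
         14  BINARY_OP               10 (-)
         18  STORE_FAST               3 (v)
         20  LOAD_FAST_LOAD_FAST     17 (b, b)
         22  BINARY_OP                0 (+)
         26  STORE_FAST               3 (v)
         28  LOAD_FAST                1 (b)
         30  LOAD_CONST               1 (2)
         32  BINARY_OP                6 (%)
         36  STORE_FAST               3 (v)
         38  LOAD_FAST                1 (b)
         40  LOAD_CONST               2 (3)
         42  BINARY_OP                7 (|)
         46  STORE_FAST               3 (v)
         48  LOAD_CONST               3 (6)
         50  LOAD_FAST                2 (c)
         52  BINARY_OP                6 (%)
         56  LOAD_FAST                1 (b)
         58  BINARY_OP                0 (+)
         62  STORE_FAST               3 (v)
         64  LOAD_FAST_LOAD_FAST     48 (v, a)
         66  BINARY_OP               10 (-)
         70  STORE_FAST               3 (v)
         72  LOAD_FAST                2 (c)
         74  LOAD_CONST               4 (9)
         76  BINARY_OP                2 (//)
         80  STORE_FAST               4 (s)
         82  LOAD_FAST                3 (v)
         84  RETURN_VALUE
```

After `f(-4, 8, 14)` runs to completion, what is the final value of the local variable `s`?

LOAD_FAST_LOAD_FAST c,b → push 14,8. Stack: [14, 8]
BINARY_OP - → 14 - 8 = 6. Stack: [6]
LOAD_FAST_LOAD_FAST a,c → push -4,14. Stack: [6, -4, 14]
BINARY_OP - → -4 - 14 = -18. Stack: [6, -18]
BINARY_OP - → 6 - -18 = 24. Stack: [24]
STORE_FAST v → v=24. Stack: []
LOAD_FAST_LOAD_FAST b,b → push 8,8. Stack: [8, 8]
BINARY_OP + → 8 + 8 = 16. Stack: [16]
STORE_FAST v → v=16. Stack: []
LOAD_FAST b → push 8. Stack: [8]
LOAD_CONST → push 2. Stack: [8, 2]
BINARY_OP % → 8 % 2 = 0. Stack: [0]
STORE_FAST v → v=0. Stack: []
LOAD_FAST b → push 8. Stack: [8]
LOAD_CONST → push 3. Stack: [8, 3]
BINARY_OP | → 8 | 3 = 11. Stack: [11]
STORE_FAST v → v=11. Stack: []
LOAD_CONST → push 6. Stack: [6]
LOAD_FAST c → push 14. Stack: [6, 14]
BINARY_OP % → 6 % 14 = 6. Stack: [6]
LOAD_FAST b → push 8. Stack: [6, 8]
BINARY_OP + → 6 + 8 = 14. Stack: [14]
STORE_FAST v → v=14. Stack: []
LOAD_FAST_LOAD_FAST v,a → push 14,-4. Stack: [14, -4]
BINARY_OP - → 14 - -4 = 18. Stack: [18]
STORE_FAST v → v=18. Stack: []
LOAD_FAST c → push 14. Stack: [14]
LOAD_CONST → push 9. Stack: [14, 9]
BINARY_OP // → 14 // 9 = 1. Stack: [1]
STORE_FAST s → s=1. Stack: []
LOAD_FAST v → push 18. Stack: [18]
RETURN_VALUE → return 18.

1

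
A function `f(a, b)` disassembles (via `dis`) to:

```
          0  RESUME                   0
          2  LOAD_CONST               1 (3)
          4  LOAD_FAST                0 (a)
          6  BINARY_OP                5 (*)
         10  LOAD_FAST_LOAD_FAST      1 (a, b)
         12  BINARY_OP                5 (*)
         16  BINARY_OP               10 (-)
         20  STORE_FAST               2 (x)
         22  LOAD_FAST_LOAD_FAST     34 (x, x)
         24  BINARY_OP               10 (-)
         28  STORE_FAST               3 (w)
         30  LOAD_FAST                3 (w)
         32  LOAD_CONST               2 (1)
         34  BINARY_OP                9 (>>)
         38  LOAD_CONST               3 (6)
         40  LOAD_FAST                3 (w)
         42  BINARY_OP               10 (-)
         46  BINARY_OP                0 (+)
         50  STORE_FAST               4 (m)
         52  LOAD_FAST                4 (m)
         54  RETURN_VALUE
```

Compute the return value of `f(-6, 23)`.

6

LOAD_CONST → push 3. Stack: [3]
LOAD_FAST a → push -6. Stack: [3, -6]
BINARY_OP * → 3 * -6 = -18. Stack: [-18]
LOAD_FAST_LOAD_FAST a,b → push -6,23. Stack: [-18, -6, 23]
BINARY_OP * → -6 * 23 = -138. Stack: [-18, -138]
BINARY_OP - → -18 - -138 = 120. Stack: [120]
STORE_FAST x → x=120. Stack: []
LOAD_FAST_LOAD_FAST x,x → push 120,120. Stack: [120, 120]
BINARY_OP - → 120 - 120 = 0. Stack: [0]
STORE_FAST w → w=0. Stack: []
LOAD_FAST w → push 0. Stack: [0]
LOAD_CONST → push 1. Stack: [0, 1]
BINARY_OP >> → 0 >> 1 = 0. Stack: [0]
LOAD_CONST → push 6. Stack: [0, 6]
LOAD_FAST w → push 0. Stack: [0, 6, 0]
BINARY_OP - → 6 - 0 = 6. Stack: [0, 6]
BINARY_OP + → 0 + 6 = 6. Stack: [6]
STORE_FAST m → m=6. Stack: []
LOAD_FAST m → push 6. Stack: [6]
RETURN_VALUE → return 6.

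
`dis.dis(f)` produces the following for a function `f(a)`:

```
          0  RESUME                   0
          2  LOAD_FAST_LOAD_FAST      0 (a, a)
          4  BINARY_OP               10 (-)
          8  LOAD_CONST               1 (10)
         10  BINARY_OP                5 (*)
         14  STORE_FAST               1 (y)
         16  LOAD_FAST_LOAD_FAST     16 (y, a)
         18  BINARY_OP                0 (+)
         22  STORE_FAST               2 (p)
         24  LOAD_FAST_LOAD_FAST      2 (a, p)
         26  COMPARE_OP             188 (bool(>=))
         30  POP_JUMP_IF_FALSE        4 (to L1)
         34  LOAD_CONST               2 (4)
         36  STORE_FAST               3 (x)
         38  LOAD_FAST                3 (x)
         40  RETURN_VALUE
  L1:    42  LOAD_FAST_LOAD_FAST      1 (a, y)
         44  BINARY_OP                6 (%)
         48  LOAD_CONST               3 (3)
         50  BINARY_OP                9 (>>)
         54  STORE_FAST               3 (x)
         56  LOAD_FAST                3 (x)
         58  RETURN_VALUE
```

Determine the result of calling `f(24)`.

4

LOAD_FAST_LOAD_FAST a,a → push 24,24. Stack: [24, 24]
BINARY_OP - → 24 - 24 = 0. Stack: [0]
LOAD_CONST → push 10. Stack: [0, 10]
BINARY_OP * → 0 * 10 = 0. Stack: [0]
STORE_FAST y → y=0. Stack: []
LOAD_FAST_LOAD_FAST y,a → push 0,24. Stack: [0, 24]
BINARY_OP + → 0 + 24 = 24. Stack: [24]
STORE_FAST p → p=24. Stack: []
LOAD_FAST_LOAD_FAST a,p → push 24,24. Stack: [24, 24]
COMPARE_OP bool(>=) → 24 vs 24 = True. Stack: [True]
POP_JUMP_IF_FALSE → pop True; no jump. Stack: []
LOAD_CONST → push 4. Stack: [4]
STORE_FAST x → x=4. Stack: []
LOAD_FAST x → push 4. Stack: [4]
RETURN_VALUE → return 4.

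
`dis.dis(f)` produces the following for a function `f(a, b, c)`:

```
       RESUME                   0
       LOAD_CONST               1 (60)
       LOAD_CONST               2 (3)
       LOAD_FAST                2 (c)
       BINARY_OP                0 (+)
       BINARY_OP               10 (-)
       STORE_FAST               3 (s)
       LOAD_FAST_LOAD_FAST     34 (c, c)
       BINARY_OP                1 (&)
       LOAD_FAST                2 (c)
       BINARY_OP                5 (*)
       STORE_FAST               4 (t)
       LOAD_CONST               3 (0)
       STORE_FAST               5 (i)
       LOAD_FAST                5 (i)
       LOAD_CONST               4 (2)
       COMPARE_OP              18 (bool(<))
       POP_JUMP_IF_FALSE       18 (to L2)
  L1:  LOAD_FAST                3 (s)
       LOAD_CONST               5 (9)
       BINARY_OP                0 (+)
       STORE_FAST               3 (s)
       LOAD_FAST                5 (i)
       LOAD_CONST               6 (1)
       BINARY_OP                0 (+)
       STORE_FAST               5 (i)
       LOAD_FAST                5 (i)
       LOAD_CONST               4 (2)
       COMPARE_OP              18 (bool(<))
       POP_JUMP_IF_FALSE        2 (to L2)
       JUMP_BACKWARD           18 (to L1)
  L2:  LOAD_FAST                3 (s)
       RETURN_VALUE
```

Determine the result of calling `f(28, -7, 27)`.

LOAD_CONST → push 60. Stack: [60]
LOAD_CONST → push 3. Stack: [60, 3]
LOAD_FAST c → push 27. Stack: [60, 3, 27]
BINARY_OP + → 3 + 27 = 30. Stack: [60, 30]
BINARY_OP - → 60 - 30 = 30. Stack: [30]
STORE_FAST s → s=30. Stack: []
LOAD_FAST_LOAD_FAST c,c → push 27,27. Stack: [27, 27]
BINARY_OP & → 27 & 27 = 27. Stack: [27]
LOAD_FAST c → push 27. Stack: [27, 27]
BINARY_OP * → 27 * 27 = 729. Stack: [729]
STORE_FAST t → t=729. Stack: []
LOAD_CONST → push 0. Stack: [0]
STORE_FAST i → i=0. Stack: []
LOAD_FAST i → push 0. Stack: [0]
LOAD_CONST → push 2. Stack: [0, 2]
COMPARE_OP bool(<) → 0 vs 2 = True. Stack: [True]
POP_JUMP_IF_FALSE → pop True; no jump. Stack: []
LOAD_FAST s → push 30. Stack: [30]
LOAD_CONST → push 9. Stack: [30, 9]
BINARY_OP + → 30 + 9 = 39. Stack: [39]
STORE_FAST s → s=39. Stack: []
LOAD_FAST i → push 0. Stack: [0]
LOAD_CONST → push 1. Stack: [0, 1]
BINARY_OP + → 0 + 1 = 1. Stack: [1]
STORE_FAST i → i=1. Stack: []
LOAD_FAST i → push 1. Stack: [1]
LOAD_CONST → push 2. Stack: [1, 2]
COMPARE_OP bool(<) → 1 vs 2 = True. Stack: [True]
POP_JUMP_IF_FALSE → pop True; no jump. Stack: []
LOAD_FAST s → push 39. Stack: [39]
LOAD_CONST → push 9. Stack: [39, 9]
BINARY_OP + → 39 + 9 = 48. Stack: [48]
STORE_FAST s → s=48. Stack: []
LOAD_FAST i → push 1. Stack: [1]
LOAD_CONST → push 1. Stack: [1, 1]
BINARY_OP + → 1 + 1 = 2. Stack: [2]
STORE_FAST i → i=2. Stack: []
LOAD_FAST i → push 2. Stack: [2]
LOAD_CONST → push 2. Stack: [2, 2]
COMPARE_OP bool(<) → 2 vs 2 = False. Stack: [False]
POP_JUMP_IF_FALSE → pop False; jump. Stack: []
LOAD_FAST s → push 48. Stack: [48]
RETURN_VALUE → return 48.

48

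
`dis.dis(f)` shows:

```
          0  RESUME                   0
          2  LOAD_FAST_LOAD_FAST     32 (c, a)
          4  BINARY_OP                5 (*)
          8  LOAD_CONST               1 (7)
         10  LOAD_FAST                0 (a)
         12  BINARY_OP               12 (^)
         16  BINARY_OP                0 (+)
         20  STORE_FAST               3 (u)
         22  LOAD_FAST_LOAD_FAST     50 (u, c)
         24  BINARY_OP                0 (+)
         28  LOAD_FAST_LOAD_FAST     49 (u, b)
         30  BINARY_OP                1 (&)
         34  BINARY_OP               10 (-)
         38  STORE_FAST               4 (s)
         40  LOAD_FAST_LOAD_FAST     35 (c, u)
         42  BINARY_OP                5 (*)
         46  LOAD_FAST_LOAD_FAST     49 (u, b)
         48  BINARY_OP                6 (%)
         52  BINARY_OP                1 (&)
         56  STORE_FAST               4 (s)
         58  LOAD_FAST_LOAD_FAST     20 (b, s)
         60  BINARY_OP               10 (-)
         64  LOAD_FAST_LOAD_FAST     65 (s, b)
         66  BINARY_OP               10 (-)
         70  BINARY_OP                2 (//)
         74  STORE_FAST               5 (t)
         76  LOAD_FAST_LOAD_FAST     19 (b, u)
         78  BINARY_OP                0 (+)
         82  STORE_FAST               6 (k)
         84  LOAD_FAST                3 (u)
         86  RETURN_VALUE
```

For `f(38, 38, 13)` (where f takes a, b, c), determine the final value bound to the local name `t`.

LOAD_FAST_LOAD_FAST c,a → push 13,38. Stack: [13, 38]
BINARY_OP * → 13 * 38 = 494. Stack: [494]
LOAD_CONST → push 7. Stack: [494, 7]
LOAD_FAST a → push 38. Stack: [494, 7, 38]
BINARY_OP ^ → 7 ^ 38 = 33. Stack: [494, 33]
BINARY_OP + → 494 + 33 = 527. Stack: [527]
STORE_FAST u → u=527. Stack: []
LOAD_FAST_LOAD_FAST u,c → push 527,13. Stack: [527, 13]
BINARY_OP + → 527 + 13 = 540. Stack: [540]
LOAD_FAST_LOAD_FAST u,b → push 527,38. Stack: [540, 527, 38]
BINARY_OP & → 527 & 38 = 6. Stack: [540, 6]
BINARY_OP - → 540 - 6 = 534. Stack: [534]
STORE_FAST s → s=534. Stack: []
LOAD_FAST_LOAD_FAST c,u → push 13,527. Stack: [13, 527]
BINARY_OP * → 13 * 527 = 6851. Stack: [6851]
LOAD_FAST_LOAD_FAST u,b → push 527,38. Stack: [6851, 527, 38]
BINARY_OP % → 527 % 38 = 33. Stack: [6851, 33]
BINARY_OP & → 6851 & 33 = 1. Stack: [1]
STORE_FAST s → s=1. Stack: []
LOAD_FAST_LOAD_FAST b,s → push 38,1. Stack: [38, 1]
BINARY_OP - → 38 - 1 = 37. Stack: [37]
LOAD_FAST_LOAD_FAST s,b → push 1,38. Stack: [37, 1, 38]
BINARY_OP - → 1 - 38 = -37. Stack: [37, -37]
BINARY_OP // → 37 // -37 = -1. Stack: [-1]
STORE_FAST t → t=-1. Stack: []
LOAD_FAST_LOAD_FAST b,u → push 38,527. Stack: [38, 527]
BINARY_OP + → 38 + 527 = 565. Stack: [565]
STORE_FAST k → k=565. Stack: []
LOAD_FAST u → push 527. Stack: [527]
RETURN_VALUE → return 527.

-1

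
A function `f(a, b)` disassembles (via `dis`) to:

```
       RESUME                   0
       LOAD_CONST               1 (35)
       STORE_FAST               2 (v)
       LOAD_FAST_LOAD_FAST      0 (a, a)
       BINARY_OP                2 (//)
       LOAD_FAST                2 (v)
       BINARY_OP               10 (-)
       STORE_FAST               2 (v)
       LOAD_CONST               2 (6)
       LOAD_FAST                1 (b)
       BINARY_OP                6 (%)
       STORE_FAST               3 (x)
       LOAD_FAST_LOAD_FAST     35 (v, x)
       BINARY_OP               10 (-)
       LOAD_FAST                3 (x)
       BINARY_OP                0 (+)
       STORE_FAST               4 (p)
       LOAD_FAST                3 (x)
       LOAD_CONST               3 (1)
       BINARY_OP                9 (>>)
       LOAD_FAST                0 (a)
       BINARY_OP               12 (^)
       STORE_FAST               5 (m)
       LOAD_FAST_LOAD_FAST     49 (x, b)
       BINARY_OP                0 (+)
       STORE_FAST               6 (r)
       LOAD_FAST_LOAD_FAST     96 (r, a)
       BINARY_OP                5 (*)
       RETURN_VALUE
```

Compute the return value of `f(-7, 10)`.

LOAD_CONST → push 35. Stack: [35]
STORE_FAST v → v=35. Stack: []
LOAD_FAST_LOAD_FAST a,a → push -7,-7. Stack: [-7, -7]
BINARY_OP // → -7 // -7 = 1. Stack: [1]
LOAD_FAST v → push 35. Stack: [1, 35]
BINARY_OP - → 1 - 35 = -34. Stack: [-34]
STORE_FAST v → v=-34. Stack: []
LOAD_CONST → push 6. Stack: [6]
LOAD_FAST b → push 10. Stack: [6, 10]
BINARY_OP % → 6 % 10 = 6. Stack: [6]
STORE_FAST x → x=6. Stack: []
LOAD_FAST_LOAD_FAST v,x → push -34,6. Stack: [-34, 6]
BINARY_OP - → -34 - 6 = -40. Stack: [-40]
LOAD_FAST x → push 6. Stack: [-40, 6]
BINARY_OP + → -40 + 6 = -34. Stack: [-34]
STORE_FAST p → p=-34. Stack: []
LOAD_FAST x → push 6. Stack: [6]
LOAD_CONST → push 1. Stack: [6, 1]
BINARY_OP >> → 6 >> 1 = 3. Stack: [3]
LOAD_FAST a → push -7. Stack: [3, -7]
BINARY_OP ^ → 3 ^ -7 = -6. Stack: [-6]
STORE_FAST m → m=-6. Stack: []
LOAD_FAST_LOAD_FAST x,b → push 6,10. Stack: [6, 10]
BINARY_OP + → 6 + 10 = 16. Stack: [16]
STORE_FAST r → r=16. Stack: []
LOAD_FAST_LOAD_FAST r,a → push 16,-7. Stack: [16, -7]
BINARY_OP * → 16 * -7 = -112. Stack: [-112]
RETURN_VALUE → return -112.

-112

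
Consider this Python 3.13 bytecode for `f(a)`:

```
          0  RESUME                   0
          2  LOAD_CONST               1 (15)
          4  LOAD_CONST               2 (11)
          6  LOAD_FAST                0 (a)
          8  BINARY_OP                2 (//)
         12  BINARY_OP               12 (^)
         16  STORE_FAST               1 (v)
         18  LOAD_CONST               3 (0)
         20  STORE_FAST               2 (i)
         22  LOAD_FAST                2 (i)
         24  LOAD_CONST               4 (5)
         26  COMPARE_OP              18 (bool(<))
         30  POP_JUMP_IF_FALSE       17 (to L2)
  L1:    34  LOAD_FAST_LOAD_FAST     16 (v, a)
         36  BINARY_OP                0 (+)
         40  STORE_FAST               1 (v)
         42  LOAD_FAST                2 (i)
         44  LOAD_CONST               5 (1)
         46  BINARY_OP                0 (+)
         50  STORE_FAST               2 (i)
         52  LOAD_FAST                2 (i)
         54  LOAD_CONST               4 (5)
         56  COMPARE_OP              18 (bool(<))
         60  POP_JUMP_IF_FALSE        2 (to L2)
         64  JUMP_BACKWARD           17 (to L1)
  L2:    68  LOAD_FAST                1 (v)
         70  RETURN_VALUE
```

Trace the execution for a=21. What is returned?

LOAD_CONST → push 15
LOAD_CONST → push 11
LOAD_FAST a → push 21
BINARY_OP // → 11 // 21 = 0
BINARY_OP ^ → 15 ^ 0 = 15
STORE_FAST v → v=15
LOAD_CONST → push 0
STORE_FAST i → i=0
LOAD_FAST i → push 0
LOAD_CONST → push 5
COMPARE_OP bool(<) → 0 vs 5 = True
POP_JUMP_IF_FALSE → pop True; no jump
LOAD_FAST_LOAD_FAST v,a → push 15,21
BINARY_OP + → 15 + 21 = 36
STORE_FAST v → v=36
LOAD_FAST i → push 0
LOAD_CONST → push 1
BINARY_OP + → 0 + 1 = 1
STORE_FAST i → i=1
LOAD_FAST i → push 1
LOAD_CONST → push 5
COMPARE_OP bool(<) → 1 vs 5 = True
POP_JUMP_IF_FALSE → pop True; no jump
LOAD_FAST_LOAD_FAST v,a → push 36,21
BINARY_OP + → 36 + 21 = 57
STORE_FAST v → v=57
LOAD_FAST i → push 1
LOAD_CONST → push 1
BINARY_OP + → 1 + 1 = 2
STORE_FAST i → i=2
LOAD_FAST i → push 2
LOAD_CONST → push 5
COMPARE_OP bool(<) → 2 vs 5 = True
POP_JUMP_IF_FALSE → pop True; no jump
LOAD_FAST_LOAD_FAST v,a → push 57,21
BINARY_OP + → 57 + 21 = 78
STORE_FAST v → v=78
LOAD_FAST i → push 2
LOAD_CONST → push 1
BINARY_OP + → 2 + 1 = 3
STORE_FAST i → i=3
LOAD_FAST i → push 3
LOAD_CONST → push 5
COMPARE_OP bool(<) → 3 vs 5 = True
POP_JUMP_IF_FALSE → pop True; no jump
LOAD_FAST_LOAD_FAST v,a → push 78,21
BINARY_OP + → 78 + 21 = 99
STORE_FAST v → v=99
LOAD_FAST i → push 3
LOAD_CONST → push 1
BINARY_OP + → 3 + 1 = 4
STORE_FAST i → i=4
LOAD_FAST i → push 4
LOAD_CONST → push 5
COMPARE_OP bool(<) → 4 vs 5 = True
POP_JUMP_IF_FALSE → pop True; no jump
LOAD_FAST_LOAD_FAST v,a → push 99,21
BINARY_OP + → 99 + 21 = 120
STORE_FAST v → v=120
LOAD_FAST i → push 4
LOAD_CONST → push 1
BINARY_OP + → 4 + 1 = 5
STORE_FAST i → i=5
LOAD_FAST i → push 5
LOAD_CONST → push 5
COMPARE_OP bool(<) → 5 vs 5 = False
POP_JUMP_IF_FALSE → pop False; jump
LOAD_FAST v → push 120
RETURN_VALUE → return 120.

120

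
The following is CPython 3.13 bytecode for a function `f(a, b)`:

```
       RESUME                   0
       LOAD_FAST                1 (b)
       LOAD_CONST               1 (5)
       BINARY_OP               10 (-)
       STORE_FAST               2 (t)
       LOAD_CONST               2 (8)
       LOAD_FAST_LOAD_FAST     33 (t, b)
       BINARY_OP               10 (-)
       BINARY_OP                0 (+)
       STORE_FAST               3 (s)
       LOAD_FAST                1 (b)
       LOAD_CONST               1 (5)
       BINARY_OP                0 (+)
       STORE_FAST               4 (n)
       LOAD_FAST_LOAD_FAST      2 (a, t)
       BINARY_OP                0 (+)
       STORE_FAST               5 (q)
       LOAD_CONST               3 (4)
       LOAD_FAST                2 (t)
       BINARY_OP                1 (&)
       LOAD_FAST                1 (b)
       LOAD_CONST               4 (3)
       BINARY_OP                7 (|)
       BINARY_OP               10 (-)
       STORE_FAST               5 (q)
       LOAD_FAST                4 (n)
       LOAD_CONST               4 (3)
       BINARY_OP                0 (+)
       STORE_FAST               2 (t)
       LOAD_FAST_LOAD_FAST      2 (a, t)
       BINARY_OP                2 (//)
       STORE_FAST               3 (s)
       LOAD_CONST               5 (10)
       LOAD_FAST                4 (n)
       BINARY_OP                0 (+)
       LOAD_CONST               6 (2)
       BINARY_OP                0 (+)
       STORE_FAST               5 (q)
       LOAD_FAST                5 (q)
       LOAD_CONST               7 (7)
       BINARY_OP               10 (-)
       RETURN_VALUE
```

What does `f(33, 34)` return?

44

LOAD_FAST b → push 34. Stack: [34]
LOAD_CONST → push 5. Stack: [34, 5]
BINARY_OP - → 34 - 5 = 29. Stack: [29]
STORE_FAST t → t=29. Stack: []
LOAD_CONST → push 8. Stack: [8]
LOAD_FAST_LOAD_FAST t,b → push 29,34. Stack: [8, 29, 34]
BINARY_OP - → 29 - 34 = -5. Stack: [8, -5]
BINARY_OP + → 8 + -5 = 3. Stack: [3]
STORE_FAST s → s=3. Stack: []
LOAD_FAST b → push 34. Stack: [34]
LOAD_CONST → push 5. Stack: [34, 5]
BINARY_OP + → 34 + 5 = 39. Stack: [39]
STORE_FAST n → n=39. Stack: []
LOAD_FAST_LOAD_FAST a,t → push 33,29. Stack: [33, 29]
BINARY_OP + → 33 + 29 = 62. Stack: [62]
STORE_FAST q → q=62. Stack: []
LOAD_CONST → push 4. Stack: [4]
LOAD_FAST t → push 29. Stack: [4, 29]
BINARY_OP & → 4 & 29 = 4. Stack: [4]
LOAD_FAST b → push 34. Stack: [4, 34]
LOAD_CONST → push 3. Stack: [4, 34, 3]
BINARY_OP | → 34 | 3 = 35. Stack: [4, 35]
BINARY_OP - → 4 - 35 = -31. Stack: [-31]
STORE_FAST q → q=-31. Stack: []
LOAD_FAST n → push 39. Stack: [39]
LOAD_CONST → push 3. Stack: [39, 3]
BINARY_OP + → 39 + 3 = 42. Stack: [42]
STORE_FAST t → t=42. Stack: []
LOAD_FAST_LOAD_FAST a,t → push 33,42. Stack: [33, 42]
BINARY_OP // → 33 // 42 = 0. Stack: [0]
STORE_FAST s → s=0. Stack: []
LOAD_CONST → push 10. Stack: [10]
LOAD_FAST n → push 39. Stack: [10, 39]
BINARY_OP + → 10 + 39 = 49. Stack: [49]
LOAD_CONST → push 2. Stack: [49, 2]
BINARY_OP + → 49 + 2 = 51. Stack: [51]
STORE_FAST q → q=51. Stack: []
LOAD_FAST q → push 51. Stack: [51]
LOAD_CONST → push 7. Stack: [51, 7]
BINARY_OP - → 51 - 7 = 44. Stack: [44]
RETURN_VALUE → return 44.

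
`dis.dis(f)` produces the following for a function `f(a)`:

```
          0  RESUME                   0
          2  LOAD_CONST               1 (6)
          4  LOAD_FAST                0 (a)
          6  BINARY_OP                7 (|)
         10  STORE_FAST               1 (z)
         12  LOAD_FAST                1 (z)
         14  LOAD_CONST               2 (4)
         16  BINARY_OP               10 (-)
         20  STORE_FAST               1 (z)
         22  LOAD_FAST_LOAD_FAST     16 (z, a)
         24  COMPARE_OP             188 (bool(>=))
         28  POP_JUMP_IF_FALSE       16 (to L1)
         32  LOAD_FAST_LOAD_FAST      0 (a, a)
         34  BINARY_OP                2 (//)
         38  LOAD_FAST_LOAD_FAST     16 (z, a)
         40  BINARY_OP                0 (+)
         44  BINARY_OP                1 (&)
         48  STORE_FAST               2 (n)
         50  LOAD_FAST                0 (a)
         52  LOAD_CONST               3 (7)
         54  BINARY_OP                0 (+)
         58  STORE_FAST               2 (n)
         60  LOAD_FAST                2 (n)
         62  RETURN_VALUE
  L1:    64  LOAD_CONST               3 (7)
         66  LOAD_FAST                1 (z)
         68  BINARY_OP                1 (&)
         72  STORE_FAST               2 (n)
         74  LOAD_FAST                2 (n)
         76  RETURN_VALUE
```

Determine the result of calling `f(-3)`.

3

LOAD_CONST → push 6. Stack: [6]
LOAD_FAST a → push -3. Stack: [6, -3]
BINARY_OP | → 6 | -3 = -1. Stack: [-1]
STORE_FAST z → z=-1. Stack: []
LOAD_FAST z → push -1. Stack: [-1]
LOAD_CONST → push 4. Stack: [-1, 4]
BINARY_OP - → -1 - 4 = -5. Stack: [-5]
STORE_FAST z → z=-5. Stack: []
LOAD_FAST_LOAD_FAST z,a → push -5,-3. Stack: [-5, -3]
COMPARE_OP bool(>=) → -5 vs -3 = False. Stack: [False]
POP_JUMP_IF_FALSE → pop False; jump. Stack: []
LOAD_CONST → push 7. Stack: [7]
LOAD_FAST z → push -5. Stack: [7, -5]
BINARY_OP & → 7 & -5 = 3. Stack: [3]
STORE_FAST n → n=3. Stack: []
LOAD_FAST n → push 3. Stack: [3]
RETURN_VALUE → return 3.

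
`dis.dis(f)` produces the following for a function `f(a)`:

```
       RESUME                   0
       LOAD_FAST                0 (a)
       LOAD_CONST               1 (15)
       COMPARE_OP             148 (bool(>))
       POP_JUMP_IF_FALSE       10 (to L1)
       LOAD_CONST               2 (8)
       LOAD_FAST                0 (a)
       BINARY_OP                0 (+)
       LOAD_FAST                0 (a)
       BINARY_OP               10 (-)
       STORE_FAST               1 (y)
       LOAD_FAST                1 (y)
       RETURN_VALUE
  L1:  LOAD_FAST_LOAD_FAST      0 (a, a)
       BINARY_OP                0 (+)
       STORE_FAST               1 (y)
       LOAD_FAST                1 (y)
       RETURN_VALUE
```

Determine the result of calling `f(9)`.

18

LOAD_FAST a → push 9. Stack: [9]
LOAD_CONST → push 15. Stack: [9, 15]
COMPARE_OP bool(>) → 9 vs 15 = False. Stack: [False]
POP_JUMP_IF_FALSE → pop False; jump. Stack: []
LOAD_FAST_LOAD_FAST a,a → push 9,9. Stack: [9, 9]
BINARY_OP + → 9 + 9 = 18. Stack: [18]
STORE_FAST y → y=18. Stack: []
LOAD_FAST y → push 18. Stack: [18]
RETURN_VALUE → return 18.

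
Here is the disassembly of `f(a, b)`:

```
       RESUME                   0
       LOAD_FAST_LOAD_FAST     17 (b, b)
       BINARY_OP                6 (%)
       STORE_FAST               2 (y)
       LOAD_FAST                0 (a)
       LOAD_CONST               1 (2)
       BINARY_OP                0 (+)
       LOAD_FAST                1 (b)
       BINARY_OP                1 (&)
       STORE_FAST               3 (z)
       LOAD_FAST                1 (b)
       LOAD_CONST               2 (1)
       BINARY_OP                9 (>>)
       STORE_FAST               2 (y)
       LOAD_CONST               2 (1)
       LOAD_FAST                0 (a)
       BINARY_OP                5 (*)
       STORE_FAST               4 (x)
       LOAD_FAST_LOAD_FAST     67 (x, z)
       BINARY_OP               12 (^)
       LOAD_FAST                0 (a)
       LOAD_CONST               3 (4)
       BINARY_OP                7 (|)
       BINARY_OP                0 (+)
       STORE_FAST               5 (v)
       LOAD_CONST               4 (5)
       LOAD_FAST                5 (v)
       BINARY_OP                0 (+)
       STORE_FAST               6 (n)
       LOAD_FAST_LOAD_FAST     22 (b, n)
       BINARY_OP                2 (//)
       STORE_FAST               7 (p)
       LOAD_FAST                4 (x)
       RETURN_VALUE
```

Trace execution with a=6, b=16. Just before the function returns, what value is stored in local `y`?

8

LOAD_FAST_LOAD_FAST b,b → push 16,16. Stack: [16, 16]
BINARY_OP % → 16 % 16 = 0. Stack: [0]
STORE_FAST y → y=0. Stack: []
LOAD_FAST a → push 6. Stack: [6]
LOAD_CONST → push 2. Stack: [6, 2]
BINARY_OP + → 6 + 2 = 8. Stack: [8]
LOAD_FAST b → push 16. Stack: [8, 16]
BINARY_OP & → 8 & 16 = 0. Stack: [0]
STORE_FAST z → z=0. Stack: []
LOAD_FAST b → push 16. Stack: [16]
LOAD_CONST → push 1. Stack: [16, 1]
BINARY_OP >> → 16 >> 1 = 8. Stack: [8]
STORE_FAST y → y=8. Stack: []
LOAD_CONST → push 1. Stack: [1]
LOAD_FAST a → push 6. Stack: [1, 6]
BINARY_OP * → 1 * 6 = 6. Stack: [6]
STORE_FAST x → x=6. Stack: []
LOAD_FAST_LOAD_FAST x,z → push 6,0. Stack: [6, 0]
BINARY_OP ^ → 6 ^ 0 = 6. Stack: [6]
LOAD_FAST a → push 6. Stack: [6, 6]
LOAD_CONST → push 4. Stack: [6, 6, 4]
BINARY_OP | → 6 | 4 = 6. Stack: [6, 6]
BINARY_OP + → 6 + 6 = 12. Stack: [12]
STORE_FAST v → v=12. Stack: []
LOAD_CONST → push 5. Stack: [5]
LOAD_FAST v → push 12. Stack: [5, 12]
BINARY_OP + → 5 + 12 = 17. Stack: [17]
STORE_FAST n → n=17. Stack: []
LOAD_FAST_LOAD_FAST b,n → push 16,17. Stack: [16, 17]
BINARY_OP // → 16 // 17 = 0. Stack: [0]
STORE_FAST p → p=0. Stack: []
LOAD_FAST x → push 6. Stack: [6]
RETURN_VALUE → return 6.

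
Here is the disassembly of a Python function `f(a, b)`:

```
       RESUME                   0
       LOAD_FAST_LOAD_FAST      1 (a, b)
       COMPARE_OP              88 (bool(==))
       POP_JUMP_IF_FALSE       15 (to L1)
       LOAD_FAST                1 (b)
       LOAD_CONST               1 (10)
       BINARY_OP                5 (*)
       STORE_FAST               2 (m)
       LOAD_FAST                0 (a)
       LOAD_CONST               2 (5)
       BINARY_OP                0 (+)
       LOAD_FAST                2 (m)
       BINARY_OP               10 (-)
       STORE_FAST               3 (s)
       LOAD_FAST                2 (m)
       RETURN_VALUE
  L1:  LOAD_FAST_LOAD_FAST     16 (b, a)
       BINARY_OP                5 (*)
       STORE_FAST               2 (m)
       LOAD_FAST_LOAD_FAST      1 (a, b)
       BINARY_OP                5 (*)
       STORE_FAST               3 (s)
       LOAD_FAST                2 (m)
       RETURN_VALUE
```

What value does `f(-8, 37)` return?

-296

LOAD_FAST_LOAD_FAST a,b → push -8,37. Stack: [-8, 37]
COMPARE_OP bool(==) → -8 vs 37 = False. Stack: [False]
POP_JUMP_IF_FALSE → pop False; jump. Stack: []
LOAD_FAST_LOAD_FAST b,a → push 37,-8. Stack: [37, -8]
BINARY_OP * → 37 * -8 = -296. Stack: [-296]
STORE_FAST m → m=-296. Stack: []
LOAD_FAST_LOAD_FAST a,b → push -8,37. Stack: [-8, 37]
BINARY_OP * → -8 * 37 = -296. Stack: [-296]
STORE_FAST s → s=-296. Stack: []
LOAD_FAST m → push -296. Stack: [-296]
RETURN_VALUE → return -296.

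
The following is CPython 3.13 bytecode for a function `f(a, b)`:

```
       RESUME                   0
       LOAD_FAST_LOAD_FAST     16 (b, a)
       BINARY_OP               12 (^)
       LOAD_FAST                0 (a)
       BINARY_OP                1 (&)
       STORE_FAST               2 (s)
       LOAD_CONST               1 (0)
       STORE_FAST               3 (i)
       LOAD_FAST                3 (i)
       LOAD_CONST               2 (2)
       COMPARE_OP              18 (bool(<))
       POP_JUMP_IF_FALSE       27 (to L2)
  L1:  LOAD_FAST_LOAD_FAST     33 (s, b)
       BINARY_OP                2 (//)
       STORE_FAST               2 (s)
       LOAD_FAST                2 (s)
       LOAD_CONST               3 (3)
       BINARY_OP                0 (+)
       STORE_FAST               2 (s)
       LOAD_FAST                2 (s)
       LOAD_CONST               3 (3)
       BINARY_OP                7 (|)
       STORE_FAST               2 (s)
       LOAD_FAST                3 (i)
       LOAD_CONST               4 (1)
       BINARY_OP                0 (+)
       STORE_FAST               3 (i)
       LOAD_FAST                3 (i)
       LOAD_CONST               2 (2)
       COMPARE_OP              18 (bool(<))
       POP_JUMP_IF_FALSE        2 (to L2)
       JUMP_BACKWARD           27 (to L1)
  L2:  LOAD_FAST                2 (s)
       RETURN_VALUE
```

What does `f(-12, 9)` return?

LOAD_FAST_LOAD_FAST b,a → push 9,-12. Stack: [9, -12]
BINARY_OP ^ → 9 ^ -12 = -3. Stack: [-3]
LOAD_FAST a → push -12. Stack: [-3, -12]
BINARY_OP & → -3 & -12 = -12. Stack: [-12]
STORE_FAST s → s=-12. Stack: []
LOAD_CONST → push 0. Stack: [0]
STORE_FAST i → i=0. Stack: []
LOAD_FAST i → push 0. Stack: [0]
LOAD_CONST → push 2. Stack: [0, 2]
COMPARE_OP bool(<) → 0 vs 2 = True. Stack: [True]
POP_JUMP_IF_FALSE → pop True; no jump. Stack: []
LOAD_FAST_LOAD_FAST s,b → push -12,9. Stack: [-12, 9]
BINARY_OP // → -12 // 9 = -2. Stack: [-2]
STORE_FAST s → s=-2. Stack: []
LOAD_FAST s → push -2. Stack: [-2]
LOAD_CONST → push 3. Stack: [-2, 3]
BINARY_OP + → -2 + 3 = 1. Stack: [1]
STORE_FAST s → s=1. Stack: []
LOAD_FAST s → push 1. Stack: [1]
LOAD_CONST → push 3. Stack: [1, 3]
BINARY_OP | → 1 | 3 = 3. Stack: [3]
STORE_FAST s → s=3. Stack: []
LOAD_FAST i → push 0. Stack: [0]
LOAD_CONST → push 1. Stack: [0, 1]
BINARY_OP + → 0 + 1 = 1. Stack: [1]
STORE_FAST i → i=1. Stack: []
LOAD_FAST i → push 1. Stack: [1]
LOAD_CONST → push 2. Stack: [1, 2]
COMPARE_OP bool(<) → 1 vs 2 = True. Stack: [True]
POP_JUMP_IF_FALSE → pop True; no jump. Stack: []
LOAD_FAST_LOAD_FAST s,b → push 3,9. Stack: [3, 9]
BINARY_OP // → 3 // 9 = 0. Stack: [0]
STORE_FAST s → s=0. Stack: []
LOAD_FAST s → push 0. Stack: [0]
LOAD_CONST → push 3. Stack: [0, 3]
BINARY_OP + → 0 + 3 = 3. Stack: [3]
STORE_FAST s → s=3. Stack: []
LOAD_FAST s → push 3. Stack: [3]
LOAD_CONST → push 3. Stack: [3, 3]
BINARY_OP | → 3 | 3 = 3. Stack: [3]
STORE_FAST s → s=3. Stack: []
LOAD_FAST i → push 1. Stack: [1]
LOAD_CONST → push 1. Stack: [1, 1]
BINARY_OP + → 1 + 1 = 2. Stack: [2]
STORE_FAST i → i=2. Stack: []
LOAD_FAST i → push 2. Stack: [2]
LOAD_CONST → push 2. Stack: [2, 2]
COMPARE_OP bool(<) → 2 vs 2 = False. Stack: [False]
POP_JUMP_IF_FALSE → pop False; jump. Stack: []
LOAD_FAST s → push 3. Stack: [3]
RETURN_VALUE → return 3.

3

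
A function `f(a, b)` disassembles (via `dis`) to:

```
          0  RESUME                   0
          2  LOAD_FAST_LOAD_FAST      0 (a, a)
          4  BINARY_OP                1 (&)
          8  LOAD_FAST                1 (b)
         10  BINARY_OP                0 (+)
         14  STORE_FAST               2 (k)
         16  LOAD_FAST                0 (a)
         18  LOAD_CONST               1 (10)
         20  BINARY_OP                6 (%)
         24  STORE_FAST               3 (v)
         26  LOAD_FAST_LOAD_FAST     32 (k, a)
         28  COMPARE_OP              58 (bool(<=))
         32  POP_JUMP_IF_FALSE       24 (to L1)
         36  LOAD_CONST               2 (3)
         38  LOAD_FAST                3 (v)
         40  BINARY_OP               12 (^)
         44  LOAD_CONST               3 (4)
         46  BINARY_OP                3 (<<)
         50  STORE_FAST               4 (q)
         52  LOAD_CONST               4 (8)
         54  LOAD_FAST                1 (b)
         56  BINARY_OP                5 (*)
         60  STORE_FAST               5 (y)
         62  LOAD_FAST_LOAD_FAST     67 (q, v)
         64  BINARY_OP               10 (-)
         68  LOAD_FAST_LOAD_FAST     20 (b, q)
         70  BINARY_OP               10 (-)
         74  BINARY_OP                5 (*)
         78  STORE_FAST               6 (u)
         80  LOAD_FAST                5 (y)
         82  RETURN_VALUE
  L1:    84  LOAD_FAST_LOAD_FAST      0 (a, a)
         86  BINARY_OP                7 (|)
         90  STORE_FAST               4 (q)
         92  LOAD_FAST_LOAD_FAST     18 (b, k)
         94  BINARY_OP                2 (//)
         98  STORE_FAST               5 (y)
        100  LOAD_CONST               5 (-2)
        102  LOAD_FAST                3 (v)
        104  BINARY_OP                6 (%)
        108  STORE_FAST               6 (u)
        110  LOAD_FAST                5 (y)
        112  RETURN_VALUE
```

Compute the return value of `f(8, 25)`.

LOAD_FAST_LOAD_FAST a,a → push 8,8. Stack: [8, 8]
BINARY_OP & → 8 & 8 = 8. Stack: [8]
LOAD_FAST b → push 25. Stack: [8, 25]
BINARY_OP + → 8 + 25 = 33. Stack: [33]
STORE_FAST k → k=33. Stack: []
LOAD_FAST a → push 8. Stack: [8]
LOAD_CONST → push 10. Stack: [8, 10]
BINARY_OP % → 8 % 10 = 8. Stack: [8]
STORE_FAST v → v=8. Stack: []
LOAD_FAST_LOAD_FAST k,a → push 33,8. Stack: [33, 8]
COMPARE_OP bool(<=) → 33 vs 8 = False. Stack: [False]
POP_JUMP_IF_FALSE → pop False; jump. Stack: []
LOAD_FAST_LOAD_FAST a,a → push 8,8. Stack: [8, 8]
BINARY_OP | → 8 | 8 = 8. Stack: [8]
STORE_FAST q → q=8. Stack: []
LOAD_FAST_LOAD_FAST b,k → push 25,33. Stack: [25, 33]
BINARY_OP // → 25 // 33 = 0. Stack: [0]
STORE_FAST y → y=0. Stack: []
LOAD_CONST → push -2. Stack: [-2]
LOAD_FAST v → push 8. Stack: [-2, 8]
BINARY_OP % → -2 % 8 = 6. Stack: [6]
STORE_FAST u → u=6. Stack: []
LOAD_FAST y → push 0. Stack: [0]
RETURN_VALUE → return 0.

0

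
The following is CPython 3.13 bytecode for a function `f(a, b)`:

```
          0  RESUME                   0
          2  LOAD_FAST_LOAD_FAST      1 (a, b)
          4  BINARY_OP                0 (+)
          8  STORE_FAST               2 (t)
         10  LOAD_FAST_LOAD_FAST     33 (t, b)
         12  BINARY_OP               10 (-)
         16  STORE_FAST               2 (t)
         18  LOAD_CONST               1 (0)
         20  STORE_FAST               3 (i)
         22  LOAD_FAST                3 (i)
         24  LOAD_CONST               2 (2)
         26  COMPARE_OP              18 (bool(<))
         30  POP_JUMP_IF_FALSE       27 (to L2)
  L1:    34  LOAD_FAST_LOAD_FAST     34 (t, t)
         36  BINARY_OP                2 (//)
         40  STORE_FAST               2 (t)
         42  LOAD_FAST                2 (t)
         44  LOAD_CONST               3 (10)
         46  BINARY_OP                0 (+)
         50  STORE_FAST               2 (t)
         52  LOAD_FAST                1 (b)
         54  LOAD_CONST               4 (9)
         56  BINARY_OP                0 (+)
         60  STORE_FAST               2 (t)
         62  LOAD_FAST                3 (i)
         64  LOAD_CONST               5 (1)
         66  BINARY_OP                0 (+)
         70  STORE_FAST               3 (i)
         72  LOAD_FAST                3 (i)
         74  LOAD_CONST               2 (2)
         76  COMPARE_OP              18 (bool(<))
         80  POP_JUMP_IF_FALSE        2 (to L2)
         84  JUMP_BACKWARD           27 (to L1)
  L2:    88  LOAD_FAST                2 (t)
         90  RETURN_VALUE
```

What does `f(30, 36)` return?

45

LOAD_FAST_LOAD_FAST a,b → push 30,36. Stack: [30, 36]
BINARY_OP + → 30 + 36 = 66. Stack: [66]
STORE_FAST t → t=66. Stack: []
LOAD_FAST_LOAD_FAST t,b → push 66,36. Stack: [66, 36]
BINARY_OP - → 66 - 36 = 30. Stack: [30]
STORE_FAST t → t=30. Stack: []
LOAD_CONST → push 0. Stack: [0]
STORE_FAST i → i=0. Stack: []
LOAD_FAST i → push 0. Stack: [0]
LOAD_CONST → push 2. Stack: [0, 2]
COMPARE_OP bool(<) → 0 vs 2 = True. Stack: [True]
POP_JUMP_IF_FALSE → pop True; no jump. Stack: []
LOAD_FAST_LOAD_FAST t,t → push 30,30. Stack: [30, 30]
BINARY_OP // → 30 // 30 = 1. Stack: [1]
STORE_FAST t → t=1. Stack: []
LOAD_FAST t → push 1. Stack: [1]
LOAD_CONST → push 10. Stack: [1, 10]
BINARY_OP + → 1 + 10 = 11. Stack: [11]
STORE_FAST t → t=11. Stack: []
LOAD_FAST b → push 36. Stack: [36]
LOAD_CONST → push 9. Stack: [36, 9]
BINARY_OP + → 36 + 9 = 45. Stack: [45]
STORE_FAST t → t=45. Stack: []
LOAD_FAST i → push 0. Stack: [0]
LOAD_CONST → push 1. Stack: [0, 1]
BINARY_OP + → 0 + 1 = 1. Stack: [1]
STORE_FAST i → i=1. Stack: []
LOAD_FAST i → push 1. Stack: [1]
LOAD_CONST → push 2. Stack: [1, 2]
COMPARE_OP bool(<) → 1 vs 2 = True. Stack: [True]
POP_JUMP_IF_FALSE → pop True; no jump. Stack: []
LOAD_FAST_LOAD_FAST t,t → push 45,45. Stack: [45, 45]
BINARY_OP // → 45 // 45 = 1. Stack: [1]
STORE_FAST t → t=1. Stack: []
LOAD_FAST t → push 1. Stack: [1]
LOAD_CONST → push 10. Stack: [1, 10]
BINARY_OP + → 1 + 10 = 11. Stack: [11]
STORE_FAST t → t=11. Stack: []
LOAD_FAST b → push 36. Stack: [36]
LOAD_CONST → push 9. Stack: [36, 9]
BINARY_OP + → 36 + 9 = 45. Stack: [45]
STORE_FAST t → t=45. Stack: []
LOAD_FAST i → push 1. Stack: [1]
LOAD_CONST → push 1. Stack: [1, 1]
BINARY_OP + → 1 + 1 = 2. Stack: [2]
STORE_FAST i → i=2. Stack: []
LOAD_FAST i → push 2. Stack: [2]
LOAD_CONST → push 2. Stack: [2, 2]
COMPARE_OP bool(<) → 2 vs 2 = False. Stack: [False]
POP_JUMP_IF_FALSE → pop False; jump. Stack: []
LOAD_FAST t → push 45. Stack: [45]
RETURN_VALUE → return 45.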